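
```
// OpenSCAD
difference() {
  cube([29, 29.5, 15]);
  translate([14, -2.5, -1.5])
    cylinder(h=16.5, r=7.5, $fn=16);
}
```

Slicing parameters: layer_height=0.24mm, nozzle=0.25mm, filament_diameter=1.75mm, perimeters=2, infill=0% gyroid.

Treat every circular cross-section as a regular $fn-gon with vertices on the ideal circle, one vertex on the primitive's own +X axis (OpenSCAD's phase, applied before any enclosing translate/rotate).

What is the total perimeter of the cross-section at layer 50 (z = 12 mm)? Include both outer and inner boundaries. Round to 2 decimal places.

121.31 mm

At z = 12 mm: the 29×29.5 cube contributes its full rectangle (perimeter 117.00 mm); the r=7.5 cylinder at (14, -2.5) contributes a regular 16-gon of circumradius 7.5 (perimeter = 2·16·7.500·sin(180°/16) = 46.82 mm); After the difference (first − rest): starting from the 29×29.5 cube, the r=7.5 cylinder at (14, -2.5) partially overlaps it — only the 49.85 mm² overlap (of its 172.21 mm²) is removed, clipping the outline — boundary = 121.31 mm. Overall, the cross-section is a single solid region. Total boundary length (outer) = 121.31 mm.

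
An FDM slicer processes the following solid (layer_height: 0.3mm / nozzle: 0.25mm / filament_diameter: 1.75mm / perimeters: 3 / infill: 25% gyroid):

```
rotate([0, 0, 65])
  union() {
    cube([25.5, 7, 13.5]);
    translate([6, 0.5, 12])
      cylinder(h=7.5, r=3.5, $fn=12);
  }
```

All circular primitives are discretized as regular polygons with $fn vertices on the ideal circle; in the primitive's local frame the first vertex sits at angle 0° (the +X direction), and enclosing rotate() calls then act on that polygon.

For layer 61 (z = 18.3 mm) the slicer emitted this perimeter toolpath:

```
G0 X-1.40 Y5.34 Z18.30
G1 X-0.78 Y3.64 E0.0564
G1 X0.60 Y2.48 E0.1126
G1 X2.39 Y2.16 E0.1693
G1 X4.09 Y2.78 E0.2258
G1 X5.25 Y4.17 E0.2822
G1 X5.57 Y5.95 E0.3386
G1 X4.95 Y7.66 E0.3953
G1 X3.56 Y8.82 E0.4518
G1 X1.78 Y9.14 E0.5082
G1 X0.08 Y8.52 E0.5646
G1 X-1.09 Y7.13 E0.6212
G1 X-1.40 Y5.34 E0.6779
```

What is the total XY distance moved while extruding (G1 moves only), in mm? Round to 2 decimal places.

Sum the Euclidean lengths of each G1 segment: total = 21.74 mm.

21.74 mm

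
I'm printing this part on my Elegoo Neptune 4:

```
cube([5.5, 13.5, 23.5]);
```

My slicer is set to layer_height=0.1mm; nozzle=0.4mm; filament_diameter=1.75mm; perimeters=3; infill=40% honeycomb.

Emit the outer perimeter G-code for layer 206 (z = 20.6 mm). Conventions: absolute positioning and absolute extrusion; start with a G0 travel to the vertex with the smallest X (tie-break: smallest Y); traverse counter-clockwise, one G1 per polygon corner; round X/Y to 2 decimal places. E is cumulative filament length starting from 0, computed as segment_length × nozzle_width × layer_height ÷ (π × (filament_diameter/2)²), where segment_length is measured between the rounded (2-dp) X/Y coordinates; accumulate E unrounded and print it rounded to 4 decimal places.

At z = 20.6 mm: the 5.5×13.5 cube contributes its full rectangle. The outline is a single polygon with 4 vertices. Extrusion per mm of travel: 0.4 × 0.1 / (π × 0.875²) = 0.016630. Accumulating E over each segment gives final E = 0.6319.

G0 X0.00 Y0.00 Z20.60
G1 X5.50 Y0.00 E0.0915
G1 X5.50 Y13.50 E0.3160
G1 X0.00 Y13.50 E0.4074
G1 X0.00 Y0.00 E0.6319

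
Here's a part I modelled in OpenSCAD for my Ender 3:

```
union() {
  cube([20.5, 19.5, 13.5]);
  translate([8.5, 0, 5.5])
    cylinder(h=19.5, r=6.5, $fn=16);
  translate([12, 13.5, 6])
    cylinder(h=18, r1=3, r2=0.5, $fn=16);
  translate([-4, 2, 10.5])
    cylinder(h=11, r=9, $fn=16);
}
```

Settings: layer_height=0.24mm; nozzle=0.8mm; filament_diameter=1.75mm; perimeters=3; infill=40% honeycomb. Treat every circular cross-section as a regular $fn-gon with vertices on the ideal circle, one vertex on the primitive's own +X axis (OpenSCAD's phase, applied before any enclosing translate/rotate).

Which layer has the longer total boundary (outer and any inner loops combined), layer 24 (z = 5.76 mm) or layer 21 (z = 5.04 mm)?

layer 24 (z = 5.76 mm)

Layer 24 (z = 5.76): the 20.5×19.5 cube contributes its full rectangle (perimeter 80.00 mm); the cylinder at (8.5, 0): section is a regular 16-gon, circumradius r=6.5 (perimeter = 2·16·6.500·sin(180°/16) = 40.58 mm); the cone at (12, 13.5) is absent (z outside [6, 24]); the cylinder at (-4, 2) is absent (z outside [10.5, 21.5]); Combining (union): the regions partially overlap (shared area 64.67 mm²), so the edge portions inside another operand are dropped and the merged outline is re-measured after clipping — boundary = 87.29 mm. So its perimeter = 87.29 mm. Layer 21 (z = 5.04): the cube (footprint 20.5×19.5) is included at this height (perimeter 80.00 mm); the cylinder at (8.5, 0) is absent (z outside [5.5, 25]); the cone at (12, 13.5) is not intersected at this z (z outside [6, 24]); the cylinder at (-4, 2) does not reach this height (z outside [10.5, 21.5]); Taking the union: only the 20.5×19.5 cube is present, so the union is just that shape — boundary = 80.00 mm. So its perimeter = 80.00 mm. Layer 24 is larger (87.29 vs 80.00 mm).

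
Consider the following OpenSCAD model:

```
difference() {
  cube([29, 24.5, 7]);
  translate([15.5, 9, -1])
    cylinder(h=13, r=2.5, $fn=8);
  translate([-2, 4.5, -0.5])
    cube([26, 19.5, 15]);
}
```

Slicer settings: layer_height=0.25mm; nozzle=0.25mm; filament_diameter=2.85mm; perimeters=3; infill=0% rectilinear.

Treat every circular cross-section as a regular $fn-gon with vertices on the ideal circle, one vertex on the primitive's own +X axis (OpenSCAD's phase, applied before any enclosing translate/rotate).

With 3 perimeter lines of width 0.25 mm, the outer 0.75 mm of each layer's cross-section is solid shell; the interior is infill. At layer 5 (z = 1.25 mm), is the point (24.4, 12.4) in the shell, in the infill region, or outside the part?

shell

At z = 1.25 mm: the cube is present — its section is the full 29×24.5 rectangle; the r=2.5 cylinder at (15.5, 9) contributes a regular 8-gon of circumradius 2.5; the 26×19.5 cube at (-2, 4.5) contributes its full rectangle; After the difference (first − rest): starting from the 29×24.5 cube, the r=2.5 cylinder at (15.5, 9) lies wholly inside it (removes its full 17.68 mm² and its 15.31 mm outline becomes a hole wall); the 26×19.5 cube at (-2, 4.5) partially overlaps it — only the 450.32 mm² overlap (of its 507.00 mm²) is removed, clipping the outline — 1 connected region. Overall, the cross-section is a single solid region. The nearest boundary edge runs (24.00, 4.50)→(24.00, 24.00); distance from the point to it = 0.40 mm. The point is inside the cross-section, 0.40 mm from the nearest boundary — within the 0.75 mm shell band (3 × 0.25).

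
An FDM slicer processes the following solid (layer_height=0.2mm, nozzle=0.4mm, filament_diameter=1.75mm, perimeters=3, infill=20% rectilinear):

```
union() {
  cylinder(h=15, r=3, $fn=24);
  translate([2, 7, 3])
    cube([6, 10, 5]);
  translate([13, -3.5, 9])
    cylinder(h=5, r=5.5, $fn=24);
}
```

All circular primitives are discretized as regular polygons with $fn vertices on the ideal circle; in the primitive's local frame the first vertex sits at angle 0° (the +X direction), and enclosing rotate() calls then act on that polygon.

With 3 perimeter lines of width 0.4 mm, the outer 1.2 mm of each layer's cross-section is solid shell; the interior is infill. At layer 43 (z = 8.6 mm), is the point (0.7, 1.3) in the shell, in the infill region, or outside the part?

At z = 8.6 mm: the r=3 cylinder gives a regular 24-gon of circumradius 3 (constant along its height); the cube at (2, 7) does not reach this height (z outside [3, 8]); the cylinder at (13, -3.5) is absent (z outside [9, 14]); Merging all regions: only the r=3 cylinder is present, so the union is just that shape — 1 connected region. Overall, the cross-section is a single solid region. The nearest boundary edge runs (1.50, 2.60)→(0.78, 2.90); distance from the point to it = 1.51 mm. The point is inside the cross-section and 1.51 mm from the nearest boundary — more than the 1.2 mm shell width (3 × 0.4), so it's in the infill interior.

infill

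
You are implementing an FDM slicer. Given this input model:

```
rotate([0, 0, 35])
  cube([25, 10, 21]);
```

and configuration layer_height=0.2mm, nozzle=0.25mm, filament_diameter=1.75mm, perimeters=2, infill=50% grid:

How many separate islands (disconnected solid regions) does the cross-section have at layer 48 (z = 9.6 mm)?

At z = 9.6 mm: the cube (footprint 25×10) is included at this height; (rotated 35° about Z; rotation is an isometry so areas/perimeters/island counts are preserved). Overall, the cross-section is a single solid region. Island count = 1.

1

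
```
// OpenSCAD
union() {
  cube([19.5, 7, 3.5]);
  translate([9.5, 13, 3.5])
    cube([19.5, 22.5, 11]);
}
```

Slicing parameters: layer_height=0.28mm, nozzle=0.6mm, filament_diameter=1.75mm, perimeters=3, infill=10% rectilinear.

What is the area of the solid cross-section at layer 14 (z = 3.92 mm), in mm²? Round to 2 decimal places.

At z = 3.92 mm: the cube is absent (z outside [0, 3.5]); the cube at (9.5, 13) (footprint 19.5×22.5) is included at this height (area 438.75 mm²); Taking the union: only the 19.5×22.5 cube at (9.5, 13) is present, so the union is just that shape — area = 438.75 mm². Overall, the cross-section is a single solid region. Net area = 438.75 mm².

438.75 mm²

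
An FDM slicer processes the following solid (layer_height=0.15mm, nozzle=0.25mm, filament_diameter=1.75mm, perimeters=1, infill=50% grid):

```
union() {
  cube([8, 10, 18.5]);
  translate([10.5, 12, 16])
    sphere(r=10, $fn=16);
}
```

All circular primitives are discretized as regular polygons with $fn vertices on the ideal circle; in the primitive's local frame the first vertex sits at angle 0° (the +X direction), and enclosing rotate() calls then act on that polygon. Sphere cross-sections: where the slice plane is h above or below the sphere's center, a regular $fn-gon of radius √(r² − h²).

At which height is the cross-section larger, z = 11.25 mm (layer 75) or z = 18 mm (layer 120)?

layer 120 (z = 18 mm)

Layer 75 (z = 11.25): the cube is present — its section is the full 8×10 rectangle (area 80.00 mm²); the sphere at (10.5, 12): section is a regular 16-gon, circumradius = √(r²−h²) = √(10²−4.75²) = 8.800 (area = (16/2)·8.800²·sin(360°/16) = 237.07 mm²); Taking the union: the regions partially overlap — summed areas 317.07 mm² minus the doubly-counted overlap 25.69 mm² gives 291.38 mm² — area = 291.38 mm². So its area = 291.38 mm². Layer 120 (z = 18): the 8×10 cube contributes its full rectangle (area 80.00 mm²); the r=10 sphere at (10.5, 12) slices to a regular 16-gon of circumradius 9.798 (√(r²−h²) with h=2 from center) (area = (16/2)·9.798²·sin(360°/16) = 293.90 mm²); Merging all regions: the regions partially overlap — summed areas 373.90 mm² minus the doubly-counted overlap 35.40 mm² gives 338.50 mm² — area = 338.50 mm². So its area = 338.50 mm². Layer 120 is larger (338.50 vs 291.38 mm²).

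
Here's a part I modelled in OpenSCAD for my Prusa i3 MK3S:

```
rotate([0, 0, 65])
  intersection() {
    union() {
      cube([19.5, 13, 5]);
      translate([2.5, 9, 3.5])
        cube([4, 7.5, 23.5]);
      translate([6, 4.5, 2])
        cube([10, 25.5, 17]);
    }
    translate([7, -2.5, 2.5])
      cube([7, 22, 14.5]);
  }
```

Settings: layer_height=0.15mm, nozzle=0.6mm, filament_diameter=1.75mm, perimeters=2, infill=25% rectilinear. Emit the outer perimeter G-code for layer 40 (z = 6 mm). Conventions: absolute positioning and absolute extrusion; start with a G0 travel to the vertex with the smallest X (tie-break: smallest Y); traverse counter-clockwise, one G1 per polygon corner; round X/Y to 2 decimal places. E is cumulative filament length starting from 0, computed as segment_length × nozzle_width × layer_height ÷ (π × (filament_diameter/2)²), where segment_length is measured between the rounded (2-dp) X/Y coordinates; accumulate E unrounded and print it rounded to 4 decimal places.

G0 X-14.71 Y14.59 Z6.00
G1 X-1.12 Y8.25 E0.5611
G1 X1.84 Y14.59 E0.8229
G1 X-11.76 Y20.93 E1.3844
G1 X-14.71 Y14.59 E1.6460

At z = 6 mm: the cube does not reach this height (z outside [0, 5]); the cube at (2.5, 9) is present — its section is the full 4×7.5 rectangle; the 10×25.5 cube at (6, 4.5) contributes its full rectangle; Combining (union): the regions partially overlap (shared area 3.75 mm²), so overlapping operands fuse into one piece — 1 connected region; the cube at (7, -2.5) is present — its section is the full 7×22 rectangle; Taking the intersection: the 7×22 cube at (7, -2.5) partially overlaps the result so far; clipping to the common part keeps 105.00 mm² — 1 connected region; (rotated 65° about Z; rotation is an isometry so areas/perimeters/island counts are preserved). The outline is a single polygon with 4 vertices. Extrusion per mm of travel: 0.6 × 0.15 / (π × 0.875²) = 0.037418. Accumulating E over each segment gives final E = 1.6460.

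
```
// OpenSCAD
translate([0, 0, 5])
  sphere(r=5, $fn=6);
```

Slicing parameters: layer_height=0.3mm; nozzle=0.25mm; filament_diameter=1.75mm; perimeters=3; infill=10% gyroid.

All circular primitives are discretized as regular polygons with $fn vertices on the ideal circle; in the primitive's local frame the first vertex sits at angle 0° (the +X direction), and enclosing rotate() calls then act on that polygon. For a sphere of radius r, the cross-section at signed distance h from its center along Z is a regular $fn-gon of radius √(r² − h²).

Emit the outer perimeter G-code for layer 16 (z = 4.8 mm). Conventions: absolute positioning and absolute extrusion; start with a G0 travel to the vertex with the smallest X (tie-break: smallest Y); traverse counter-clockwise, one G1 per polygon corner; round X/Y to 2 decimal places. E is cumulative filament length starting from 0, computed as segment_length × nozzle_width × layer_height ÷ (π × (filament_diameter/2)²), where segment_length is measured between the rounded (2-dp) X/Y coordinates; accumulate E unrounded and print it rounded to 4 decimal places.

G0 X-5.00 Y0.00 Z4.80
G1 X-2.50 Y-4.33 E0.1559
G1 X2.50 Y-4.33 E0.3118
G1 X5.00 Y0.00 E0.4677
G1 X2.50 Y4.33 E0.6236
G1 X-2.50 Y4.33 E0.7795
G1 X-5.00 Y0.00 E0.9354

At z = 4.8 mm: the sphere: section is a regular 6-gon, circumradius = √(r²−h²) = √(5²−0.2²) = 4.996. The outline is a single polygon with 6 vertices. Extrusion per mm of travel: 0.25 × 0.3 / (π × 0.875²) = 0.031181. Accumulating E over each segment gives final E = 0.9354.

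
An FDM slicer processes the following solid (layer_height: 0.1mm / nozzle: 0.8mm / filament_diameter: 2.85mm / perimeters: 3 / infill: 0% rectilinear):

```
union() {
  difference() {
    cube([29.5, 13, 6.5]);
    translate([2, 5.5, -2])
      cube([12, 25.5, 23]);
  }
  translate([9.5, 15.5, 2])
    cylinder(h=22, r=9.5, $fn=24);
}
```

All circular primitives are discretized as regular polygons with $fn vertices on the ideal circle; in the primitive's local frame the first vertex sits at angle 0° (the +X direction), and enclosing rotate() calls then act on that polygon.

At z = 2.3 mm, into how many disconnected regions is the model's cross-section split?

At z = 2.3 mm: the cube (footprint 29.5×13) is included at this height; the 12×25.5 cube at (2, 5.5) contributes its full rectangle; After the difference (first − rest): starting from the 29.5×13 cube, the 12×25.5 cube at (2, 5.5) partially overlaps it — only the 90.00 mm² overlap (of its 306.00 mm²) is removed, clipping the outline — 1 connected region; the cylinder at (9.5, 15.5): section is a regular 24-gon, circumradius r=9.5; Taking the union: the regions partially overlap (shared area 20.19 mm²), so overlapping operands fuse into one piece — 1 connected region with 1 hole. The result has 1 disconnected region.

1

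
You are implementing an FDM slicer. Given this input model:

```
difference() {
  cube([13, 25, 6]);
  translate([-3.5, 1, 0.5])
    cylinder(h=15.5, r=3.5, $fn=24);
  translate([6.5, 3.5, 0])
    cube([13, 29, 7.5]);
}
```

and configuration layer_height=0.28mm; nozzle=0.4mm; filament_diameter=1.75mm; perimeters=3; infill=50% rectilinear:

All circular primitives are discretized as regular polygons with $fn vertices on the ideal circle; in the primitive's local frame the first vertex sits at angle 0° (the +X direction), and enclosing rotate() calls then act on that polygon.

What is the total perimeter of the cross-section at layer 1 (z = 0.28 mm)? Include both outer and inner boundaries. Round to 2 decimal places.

76.00 mm

At z = 0.28 mm: the 13×25 cube contributes its full rectangle (perimeter 76.00 mm); the cylinder at (-3.5, 1) does not reach this height (z outside [0.5, 16]); the cube at (6.5, 3.5) is present — its section is the full 13×29 rectangle (perimeter 84.00 mm); After the difference (first − rest): starting from the 13×25 cube, the 13×29 cube at (6.5, 3.5) partially overlaps it — only the 139.75 mm² overlap (of its 377.00 mm²) is removed, clipping the outline — boundary = 76.00 mm. Overall, the cross-section is a single solid region. Total boundary length (outer) = 76.00 mm.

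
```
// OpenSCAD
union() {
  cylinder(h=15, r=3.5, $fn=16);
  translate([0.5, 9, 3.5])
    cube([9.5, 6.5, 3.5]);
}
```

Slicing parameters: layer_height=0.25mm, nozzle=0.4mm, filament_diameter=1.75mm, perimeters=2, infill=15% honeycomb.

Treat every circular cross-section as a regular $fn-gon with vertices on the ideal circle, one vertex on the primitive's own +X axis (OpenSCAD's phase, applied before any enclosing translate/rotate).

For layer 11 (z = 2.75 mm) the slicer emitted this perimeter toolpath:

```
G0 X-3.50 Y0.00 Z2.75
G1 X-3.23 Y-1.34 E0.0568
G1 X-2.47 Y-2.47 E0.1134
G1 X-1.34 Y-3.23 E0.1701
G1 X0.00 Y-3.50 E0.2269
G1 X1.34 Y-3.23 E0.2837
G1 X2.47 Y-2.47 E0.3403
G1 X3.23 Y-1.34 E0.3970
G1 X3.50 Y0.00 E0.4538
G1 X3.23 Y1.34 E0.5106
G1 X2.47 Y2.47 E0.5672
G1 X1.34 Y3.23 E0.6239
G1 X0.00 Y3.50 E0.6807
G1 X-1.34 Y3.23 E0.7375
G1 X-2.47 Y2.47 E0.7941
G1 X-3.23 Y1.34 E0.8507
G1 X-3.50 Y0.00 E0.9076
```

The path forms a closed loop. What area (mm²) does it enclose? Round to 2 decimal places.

37.43 mm²

Apply the shoelace formula to the sequence of (X, Y) vertices; enclosed area = 37.43 mm².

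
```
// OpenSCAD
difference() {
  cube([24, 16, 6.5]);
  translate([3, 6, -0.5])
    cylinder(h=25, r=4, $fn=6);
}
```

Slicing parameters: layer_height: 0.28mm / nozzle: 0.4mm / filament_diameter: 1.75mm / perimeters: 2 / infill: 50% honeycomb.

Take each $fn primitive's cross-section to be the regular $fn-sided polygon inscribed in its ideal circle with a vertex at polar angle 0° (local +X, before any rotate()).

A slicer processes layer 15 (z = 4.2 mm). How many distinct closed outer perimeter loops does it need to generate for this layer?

At z = 4.2 mm: the cube is present — its section is the full 24×16 rectangle; the r=4 cylinder at (3, 6) gives a regular 6-gon of circumradius 4 (constant along its height); Subtracting the remaining from the first: starting from the 24×16 cube, the r=4 cylinder at (3, 6) partially overlaps it — only the 39.84 mm² overlap (of its 41.57 mm²) is removed, clipping the outline — 1 connected region. The result has 1 disconnected region.

1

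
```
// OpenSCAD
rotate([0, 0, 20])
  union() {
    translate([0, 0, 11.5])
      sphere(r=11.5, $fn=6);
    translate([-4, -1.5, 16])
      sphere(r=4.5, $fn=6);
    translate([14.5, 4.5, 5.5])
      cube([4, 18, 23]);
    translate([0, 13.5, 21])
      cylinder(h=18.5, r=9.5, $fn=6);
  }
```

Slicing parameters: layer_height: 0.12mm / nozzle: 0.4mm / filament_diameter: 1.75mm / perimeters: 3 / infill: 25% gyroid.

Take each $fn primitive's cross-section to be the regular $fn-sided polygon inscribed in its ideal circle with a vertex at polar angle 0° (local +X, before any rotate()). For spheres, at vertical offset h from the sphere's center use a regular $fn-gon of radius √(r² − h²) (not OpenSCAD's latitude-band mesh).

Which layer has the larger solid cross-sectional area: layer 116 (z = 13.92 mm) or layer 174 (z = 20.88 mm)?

layer 116 (z = 13.92 mm)

Layer 116 (z = 13.92): the sphere: section is a regular 6-gon, circumradius = √(r²−h²) = √(11.5²−2.42²) = 11.242 (area = (6/2)·11.242²·sin(360°/6) = 328.38 mm²); the r=4.5 sphere at (-4, -1.5) contributes a regular 6-gon of circumradius √(4.5²−2.08²) = 3.990 (area = (6/2)·3.990²·sin(360°/6) = 41.37 mm²); the cube at (14.5, 4.5) (footprint 4×18) is included at this height (area 72.00 mm²); the cylinder at (0, 13.5) is absent (z outside [21, 39.5]); Combining (union): the regions partially overlap — summed areas 441.75 mm² minus the doubly-counted overlap 41.37 mm² gives 400.38 mm² — area = 400.38 mm²; (rotated 20° about Z; rotation is an isometry so areas/perimeters/island counts are preserved). So its area = 400.38 mm². Layer 174 (z = 20.88): the r=11.5 sphere slices to a regular 6-gon of circumradius 6.653 (√(r²−h²) with h=9.38 from center) (area = (6/2)·6.653²·sin(360°/6) = 115.01 mm²); the sphere at (-4, -1.5) is not intersected at this z (|z−center|=4.880 > r=4.5); the cube at (14.5, 4.5) (footprint 4×18) is included at this height (area 72.00 mm²); the cylinder at (0, 13.5) does not reach this height (z outside [21, 39.5]); Taking the union: the 2 present regions are separate (no shared area or edge), so areas and boundary lengths simply add and each stays a separate island — area = 187.01 mm²; (whole slice rotated 20° about Z — lengths, areas and connectivity unchanged). So its area = 187.01 mm². Layer 116 is larger (400.38 vs 187.01 mm²).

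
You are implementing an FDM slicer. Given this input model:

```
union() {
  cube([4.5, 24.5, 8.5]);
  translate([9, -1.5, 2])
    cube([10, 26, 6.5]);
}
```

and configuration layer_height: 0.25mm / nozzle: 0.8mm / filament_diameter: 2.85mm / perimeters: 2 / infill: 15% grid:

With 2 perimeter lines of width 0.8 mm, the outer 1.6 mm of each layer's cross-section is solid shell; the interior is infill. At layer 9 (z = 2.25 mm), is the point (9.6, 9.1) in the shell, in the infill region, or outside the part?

At z = 2.25 mm: the cube (footprint 4.5×24.5) is included at this height; the cube at (9, -1.5) is present — its section is the full 10×26 rectangle; Taking the union: the 2 present regions are separate (no shared area or edge), so areas and boundary lengths simply add and each stays a separate island — 2 connected regions. Overall, the cross-section has 2 separate islands. The nearest boundary edge runs (9.00, -1.50)→(9.00, 24.50); distance from the point to it = 0.60 mm. (Shell/infill is judged within the island containing the point — the largest one.) The point is inside the cross-section, 0.60 mm from the nearest boundary — within the 1.6 mm shell band (2 × 0.8).

shell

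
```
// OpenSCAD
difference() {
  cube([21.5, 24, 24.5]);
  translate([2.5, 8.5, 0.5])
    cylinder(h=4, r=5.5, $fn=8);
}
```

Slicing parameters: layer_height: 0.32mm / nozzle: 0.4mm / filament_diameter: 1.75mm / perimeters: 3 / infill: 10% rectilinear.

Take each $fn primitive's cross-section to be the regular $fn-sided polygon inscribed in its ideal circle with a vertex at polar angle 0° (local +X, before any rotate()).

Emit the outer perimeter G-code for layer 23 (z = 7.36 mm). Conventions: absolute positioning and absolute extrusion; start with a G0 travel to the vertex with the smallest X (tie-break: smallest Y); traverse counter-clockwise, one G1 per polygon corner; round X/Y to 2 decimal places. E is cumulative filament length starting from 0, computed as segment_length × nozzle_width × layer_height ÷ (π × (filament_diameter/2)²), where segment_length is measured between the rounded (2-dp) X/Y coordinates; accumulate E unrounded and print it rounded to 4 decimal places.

G0 X0.00 Y0.00 Z7.36
G1 X21.50 Y0.00 E1.1441
G1 X21.50 Y24.00 E2.4213
G1 X0.00 Y24.00 E3.5655
G1 X0.00 Y0.00 E4.8427

At z = 7.36 mm: the cube (footprint 21.5×24) is included at this height; the cylinder at (2.5, 8.5) does not reach this height (z outside [0.5, 4.5]); After the difference (first − rest): none of the subtracted shapes is present at this height, so the 21.5×24 cube is unchanged — 1 connected region. The outline is a single polygon with 4 vertices. Extrusion per mm of travel: 0.4 × 0.32 / (π × 0.875²) = 0.053216. Accumulating E over each segment gives final E = 4.8427.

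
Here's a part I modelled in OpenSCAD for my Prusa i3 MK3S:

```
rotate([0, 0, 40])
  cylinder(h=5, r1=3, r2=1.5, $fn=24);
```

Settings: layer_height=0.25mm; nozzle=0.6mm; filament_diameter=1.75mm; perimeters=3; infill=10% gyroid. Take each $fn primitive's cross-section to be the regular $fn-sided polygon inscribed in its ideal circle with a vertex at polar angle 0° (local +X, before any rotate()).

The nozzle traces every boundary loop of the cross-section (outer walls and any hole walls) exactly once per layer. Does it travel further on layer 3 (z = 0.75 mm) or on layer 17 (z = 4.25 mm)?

Layer 3 (z = 0.75): the cone contributes a regular 24-gon of circumradius 2.775 (interpolated between r1=3 and r2=1.5 at t=0.150) (perimeter = 2·24·2.775·sin(180°/24) = 17.39 mm); (rotated 40° about Z; rotation is an isometry so areas/perimeters/island counts are preserved). So its perimeter = 17.39 mm. Layer 17 (z = 4.25): the cone contributes a regular 24-gon of circumradius 1.725 (interpolated between r1=3 and r2=1.5 at t=0.850) (perimeter = 2·24·1.725·sin(180°/24) = 10.81 mm); (whole slice rotated 40° about Z — lengths, areas and connectivity unchanged). So its perimeter = 10.81 mm. Layer 3 is larger (17.39 vs 10.81 mm).

layer 3 (z = 0.75 mm)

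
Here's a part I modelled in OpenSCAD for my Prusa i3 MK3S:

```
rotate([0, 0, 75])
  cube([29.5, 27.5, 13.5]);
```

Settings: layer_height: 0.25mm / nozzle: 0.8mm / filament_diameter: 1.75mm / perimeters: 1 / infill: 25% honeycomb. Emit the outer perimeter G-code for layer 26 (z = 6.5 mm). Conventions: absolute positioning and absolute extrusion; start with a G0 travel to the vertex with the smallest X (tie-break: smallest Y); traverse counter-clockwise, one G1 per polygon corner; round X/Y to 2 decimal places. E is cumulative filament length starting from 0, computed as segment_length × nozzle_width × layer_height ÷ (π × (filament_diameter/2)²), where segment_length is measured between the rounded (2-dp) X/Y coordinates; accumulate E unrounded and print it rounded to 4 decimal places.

G0 X-26.56 Y7.12 Z6.50
G1 X0.00 Y0.00 E2.2864
G1 X7.64 Y28.49 E4.7391
G1 X-18.93 Y35.61 E7.0264
G1 X-26.56 Y7.12 E9.4788

At z = 6.5 mm: the cube is present — its section is the full 29.5×27.5 rectangle; (rotated 75° about Z; rotation is an isometry so areas/perimeters/island counts are preserved). The outline is a single polygon with 4 vertices. Extrusion per mm of travel: 0.8 × 0.25 / (π × 0.875²) = 0.083150. Accumulating E over each segment gives final E = 9.4788.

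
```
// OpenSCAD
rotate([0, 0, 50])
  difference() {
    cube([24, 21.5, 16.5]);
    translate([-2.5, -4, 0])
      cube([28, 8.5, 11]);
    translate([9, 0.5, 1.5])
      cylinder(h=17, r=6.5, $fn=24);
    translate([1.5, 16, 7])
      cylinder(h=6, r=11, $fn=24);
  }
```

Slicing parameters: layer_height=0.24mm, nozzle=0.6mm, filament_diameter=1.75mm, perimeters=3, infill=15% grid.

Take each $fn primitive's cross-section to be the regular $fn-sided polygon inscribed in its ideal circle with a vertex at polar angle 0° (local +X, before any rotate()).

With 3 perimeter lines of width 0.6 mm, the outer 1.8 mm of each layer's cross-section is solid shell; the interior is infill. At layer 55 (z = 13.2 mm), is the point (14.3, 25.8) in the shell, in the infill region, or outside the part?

At z = 13.2 mm: the cube is present — its section is the full 24×21.5 rectangle; the cube at (-2.5, -4) is not intersected at this z (z outside [0, 11]); the r=6.5 cylinder at (9, 0.5) contributes a regular 24-gon of circumradius 6.5; the cylinder at (1.5, 16) is absent (z outside [7, 13]); After the difference (first − rest): starting from the 24×21.5 cube, the r=6.5 cylinder at (9, 0.5) partially overlaps it — only the 72.08 mm² overlap (of its 131.22 mm²) is removed, clipping the outline — 1 connected region; (rotated 50° about Z; rotation is an isometry so areas/perimeters/island counts are preserved). Overall, the cross-section is a single solid region. Undo the 50° rotation: the query point maps to (28.956, 5.629) in the un-rotated model frame. The nearest boundary edge runs (24.00, 21.50)→(24.00, 0.00); distance from the point to it = 4.96 mm. The point is not inside any of the regions above, so it lies outside the cross-section (4.96 mm from the nearest boundary).

outside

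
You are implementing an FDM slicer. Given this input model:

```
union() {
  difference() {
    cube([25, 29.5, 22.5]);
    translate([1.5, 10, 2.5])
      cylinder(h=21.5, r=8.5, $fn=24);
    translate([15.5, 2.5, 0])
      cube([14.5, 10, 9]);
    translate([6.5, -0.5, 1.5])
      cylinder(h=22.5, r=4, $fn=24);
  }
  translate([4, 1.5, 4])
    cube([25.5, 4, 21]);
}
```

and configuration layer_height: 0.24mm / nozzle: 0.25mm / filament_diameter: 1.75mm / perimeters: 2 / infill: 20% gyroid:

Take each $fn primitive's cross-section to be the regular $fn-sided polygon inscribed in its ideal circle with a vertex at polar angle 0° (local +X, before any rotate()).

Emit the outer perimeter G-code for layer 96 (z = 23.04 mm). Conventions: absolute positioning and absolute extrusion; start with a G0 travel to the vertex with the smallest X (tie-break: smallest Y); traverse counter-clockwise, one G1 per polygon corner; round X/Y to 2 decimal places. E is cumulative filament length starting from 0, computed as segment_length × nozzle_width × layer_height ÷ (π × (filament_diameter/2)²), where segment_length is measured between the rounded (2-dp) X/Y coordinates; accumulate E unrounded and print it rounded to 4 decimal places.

At z = 23.04 mm: the cube is not intersected at this z (z outside [0, 22.5]); the cylinder at (1.5, 10): section is a regular 24-gon, circumradius r=8.5; the cube at (15.5, 2.5) is not intersected at this z (z outside [0, 9]); the r=4 cylinder at (6.5, -0.5) gives a regular 24-gon of circumradius 4 (constant along its height); After the difference (first − rest): the first operand is absent here, so nothing remains; the cube at (4, 1.5) (footprint 25.5×4) is included at this height; Merging all regions: only the 25.5×4 cube at (4, 1.5) is present, so the union is just that shape — 1 connected region. The outline is a single polygon with 4 vertices. Extrusion per mm of travel: 0.25 × 0.24 / (π × 0.875²) = 0.024945. Accumulating E over each segment gives final E = 1.4718.

G0 X4.00 Y1.50 Z23.04
G1 X29.50 Y1.50 E0.6361
G1 X29.50 Y5.50 E0.7359
G1 X4.00 Y5.50 E1.3720
G1 X4.00 Y1.50 E1.4718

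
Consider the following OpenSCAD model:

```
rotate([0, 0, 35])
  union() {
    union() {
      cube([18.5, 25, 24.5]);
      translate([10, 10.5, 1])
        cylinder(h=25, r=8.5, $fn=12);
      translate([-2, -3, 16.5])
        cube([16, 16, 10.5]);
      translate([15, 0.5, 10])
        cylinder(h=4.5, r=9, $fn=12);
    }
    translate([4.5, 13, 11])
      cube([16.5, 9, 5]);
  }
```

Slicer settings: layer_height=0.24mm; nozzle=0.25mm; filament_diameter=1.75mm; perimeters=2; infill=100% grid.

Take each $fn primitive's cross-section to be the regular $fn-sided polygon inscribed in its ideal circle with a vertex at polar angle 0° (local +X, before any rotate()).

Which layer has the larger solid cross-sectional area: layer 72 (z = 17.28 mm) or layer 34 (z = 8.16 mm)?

Layer 72 (z = 17.28): the 18.5×25 cube contributes its full rectangle (area 462.50 mm²); the r=8.5 cylinder at (10, 10.5) contributes a regular 12-gon of circumradius 8.5 (area = (12/2)·8.500²·sin(360°/12) = 216.75 mm²); the cube at (-2, -3) (footprint 16×16) is included at this height (area 256.00 mm²); the cylinder at (15, 0.5) is absent (z outside [10, 14.5]); Combining (union): the regions partially overlap — summed areas 935.25 mm² minus the doubly-counted overlap 398.75 mm² gives 536.50 mm² — area = 536.50 mm²; the cube at (4.5, 13) is not intersected at this z (z outside [11, 16]); Combining (union): only that combined region is present, so the union is just that shape — area = 536.50 mm²; (rotated 35° about Z; rotation is an isometry so areas/perimeters/island counts are preserved). So its area = 536.50 mm². Layer 34 (z = 8.16): the 18.5×25 cube contributes its full rectangle (area 462.50 mm²); the r=8.5 cylinder at (10, 10.5) contributes a regular 12-gon of circumradius 8.5 (area = (12/2)·8.500²·sin(360°/12) = 216.75 mm²); the cube at (-2, -3) is absent (z outside [16.5, 27]); the cylinder at (15, 0.5) is not intersected at this z (z outside [10, 14.5]); Combining (union): the r=8.5 cylinder at (10, 10.5) lies entirely inside the 18.5×25 cube, so the union is just the 18.5×25 cube — area = 462.50 mm²; the cube at (4.5, 13) does not reach this height (z outside [11, 16]); Merging all regions: only the result so far is present, so the union is just that shape — area = 462.50 mm²; (rotated 35° about Z; rotation is an isometry so areas/perimeters/island counts are preserved). So its area = 462.50 mm². Layer 72 is larger (536.50 vs 462.50 mm²).

layer 72 (z = 17.28 mm)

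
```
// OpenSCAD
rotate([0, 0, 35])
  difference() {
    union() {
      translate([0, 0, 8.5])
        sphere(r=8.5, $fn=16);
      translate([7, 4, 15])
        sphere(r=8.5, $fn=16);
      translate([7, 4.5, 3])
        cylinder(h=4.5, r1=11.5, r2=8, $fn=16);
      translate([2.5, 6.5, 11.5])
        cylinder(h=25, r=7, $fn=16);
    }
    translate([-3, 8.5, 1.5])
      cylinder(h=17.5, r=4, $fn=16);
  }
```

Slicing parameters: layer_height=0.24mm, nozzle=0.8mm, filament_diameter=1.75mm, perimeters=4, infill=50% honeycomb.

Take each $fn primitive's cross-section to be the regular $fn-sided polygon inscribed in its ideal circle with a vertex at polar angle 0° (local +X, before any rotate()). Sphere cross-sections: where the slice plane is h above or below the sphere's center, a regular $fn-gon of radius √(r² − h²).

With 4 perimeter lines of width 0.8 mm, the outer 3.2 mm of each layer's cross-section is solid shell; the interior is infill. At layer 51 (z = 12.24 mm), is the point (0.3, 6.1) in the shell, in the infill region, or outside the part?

infill

At z = 12.24 mm: the sphere: section is a regular 16-gon, circumradius = √(r²−h²) = √(8.5²−3.74²) = 7.633; the r=8.5 sphere at (7, 4) slices to a regular 16-gon of circumradius 8.039 (√(r²−h²) with h=2.76 from center); the cone at (7, 4.5) does not reach this height (z outside [3, 7.5]); the r=7 cylinder at (2.5, 6.5) contributes a regular 16-gon of circumradius 7; Merging all regions: the regions partially overlap (shared area 184.98 mm²), so overlapping operands fuse into one piece — 1 connected region; the r=4 cylinder at (-3, 8.5) contributes a regular 16-gon of circumradius 4; Taking the first minus the rest: starting from that combined region, the r=4 cylinder at (-3, 8.5) partially overlaps it — only the 30.52 mm² overlap (of its 48.98 mm²) is removed, clipping the outline — 1 connected region; (rotated 35° about Z; rotation is an isometry so areas/perimeters/island counts are preserved). Overall, the cross-section is a single solid region. Undo the 35° rotation: the query point maps to (3.745, 4.825) in the un-rotated model frame. The nearest boundary edge runs (-0.17, 5.67)→(0.70, 6.97); distance from the point to it = 3.73 mm. The point is inside the cross-section and 3.73 mm from the nearest boundary — more than the 3.2 mm shell width (4 × 0.8), so it's in the infill interior.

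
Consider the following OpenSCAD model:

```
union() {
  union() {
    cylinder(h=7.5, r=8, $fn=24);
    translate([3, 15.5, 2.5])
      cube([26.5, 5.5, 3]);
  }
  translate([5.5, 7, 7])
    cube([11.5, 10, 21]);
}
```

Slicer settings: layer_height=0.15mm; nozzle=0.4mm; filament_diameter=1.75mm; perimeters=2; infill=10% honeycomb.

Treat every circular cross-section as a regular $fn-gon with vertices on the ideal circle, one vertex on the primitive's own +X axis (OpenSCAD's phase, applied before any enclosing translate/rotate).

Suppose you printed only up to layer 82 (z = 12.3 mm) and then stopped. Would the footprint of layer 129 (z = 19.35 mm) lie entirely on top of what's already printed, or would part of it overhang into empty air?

entirely on top

Compare the two slices. At z = 12.3: the cylinder is not intersected at this z (z outside [0, 7.5]); the cube at (3, 15.5) is absent (z outside [2.5, 5.5]); Combining (union): nothing is present at this height; the cube at (5.5, 7) (footprint 11.5×10) is included at this height (area 115.00 mm²); Combining (union): only the 11.5×10 cube at (5.5, 7) is present, so the union is just that shape — area = 115.00 mm². At z = 19.35: the cylinder is not intersected at this z (z outside [0, 7.5]); the cube at (3, 15.5) does not reach this height (z outside [2.5, 5.5]); Merging all regions: nothing is present at this height; the cube at (5.5, 7) is present — its section is the full 11.5×10 rectangle (area 115.00 mm²); Taking the union: only the 11.5×10 cube at (5.5, 7) is present, so the union is just that shape — area = 115.00 mm². Checking containment: the cross-section at z = 19.35 is a subset of the cross-section at z = 12.3.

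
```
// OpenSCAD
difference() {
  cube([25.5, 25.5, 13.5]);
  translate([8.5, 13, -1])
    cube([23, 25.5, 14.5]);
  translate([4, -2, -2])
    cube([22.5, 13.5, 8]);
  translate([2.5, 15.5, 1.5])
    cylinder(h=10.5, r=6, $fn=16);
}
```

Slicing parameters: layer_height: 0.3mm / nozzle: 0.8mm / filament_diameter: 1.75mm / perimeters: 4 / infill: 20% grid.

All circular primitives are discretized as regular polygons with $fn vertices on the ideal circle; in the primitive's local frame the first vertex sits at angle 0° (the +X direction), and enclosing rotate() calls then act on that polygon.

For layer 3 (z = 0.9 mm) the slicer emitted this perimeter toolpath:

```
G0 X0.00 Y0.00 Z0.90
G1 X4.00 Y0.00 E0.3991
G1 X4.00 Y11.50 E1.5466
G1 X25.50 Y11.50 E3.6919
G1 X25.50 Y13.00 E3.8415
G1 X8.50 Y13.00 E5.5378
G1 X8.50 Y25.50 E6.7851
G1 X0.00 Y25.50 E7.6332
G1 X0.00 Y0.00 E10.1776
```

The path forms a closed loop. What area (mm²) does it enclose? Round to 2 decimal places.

190.50 mm²

Apply the shoelace formula to the sequence of (X, Y) vertices; enclosed area = 190.50 mm².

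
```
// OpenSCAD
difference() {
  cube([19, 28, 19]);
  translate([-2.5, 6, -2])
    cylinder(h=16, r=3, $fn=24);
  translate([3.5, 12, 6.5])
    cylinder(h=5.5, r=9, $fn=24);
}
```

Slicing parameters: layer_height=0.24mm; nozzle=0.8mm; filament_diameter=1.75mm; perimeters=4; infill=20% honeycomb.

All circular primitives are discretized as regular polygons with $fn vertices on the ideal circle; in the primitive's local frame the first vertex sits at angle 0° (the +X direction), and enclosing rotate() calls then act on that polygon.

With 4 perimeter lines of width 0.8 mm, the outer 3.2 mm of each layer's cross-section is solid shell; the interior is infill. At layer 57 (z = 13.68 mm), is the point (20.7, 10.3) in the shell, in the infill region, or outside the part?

At z = 13.68 mm: the 19×28 cube contributes its full rectangle; the r=3 cylinder at (-2.5, 6) contributes a regular 24-gon of circumradius 3; the cylinder at (3.5, 12) does not reach this height (z outside [6.5, 12]); Taking the first minus the rest: starting from the 19×28 cube, the r=3 cylinder at (-2.5, 6) partially overlaps it — only the 1.07 mm² overlap (of its 27.95 mm²) is removed, clipping the outline — 1 connected region. Overall, the cross-section is a single solid region. The nearest boundary edge runs (19.00, 28.00)→(19.00, 0.00); distance from the point to it = 1.70 mm. The point is not inside any of the regions above, so it lies outside the cross-section (1.70 mm from the nearest boundary).

outside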